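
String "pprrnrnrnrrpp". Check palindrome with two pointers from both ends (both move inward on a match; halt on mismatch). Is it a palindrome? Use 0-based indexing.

palindrome

l=0 r=12: 'p'=='p', l++,r--
l=1 r=11: 'p'=='p', l++,r--
l=2 r=10: 'r'=='r', l++,r--
l=3 r=9: 'r'=='r', l++,r--
l=4 r=8: 'n'=='n', l++,r--
l=5 r=7: 'r'=='r', l++,r--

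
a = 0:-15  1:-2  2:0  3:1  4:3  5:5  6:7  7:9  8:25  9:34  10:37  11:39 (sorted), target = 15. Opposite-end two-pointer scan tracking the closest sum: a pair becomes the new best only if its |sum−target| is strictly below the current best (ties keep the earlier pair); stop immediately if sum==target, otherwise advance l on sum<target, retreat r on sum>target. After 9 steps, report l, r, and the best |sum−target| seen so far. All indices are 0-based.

l=5, r=7, best |Δ|=3

[0,11] -15+39=24 d=9 * → r--
[0,10] -15+37=22 d=7 * → r--
[0,9] -15+34=19 d=4 * → r--
[0,8] -15+25=10 d=5 → l++
[1,8] -2+25=23 d=8 → r--
[1,7] -2+9=7 d=8 → l++
[2,7] 0+9=9 d=6 → l++
[3,7] 1+9=10 d=5 → l++
[4,7] 3+9=12 d=3 * → l++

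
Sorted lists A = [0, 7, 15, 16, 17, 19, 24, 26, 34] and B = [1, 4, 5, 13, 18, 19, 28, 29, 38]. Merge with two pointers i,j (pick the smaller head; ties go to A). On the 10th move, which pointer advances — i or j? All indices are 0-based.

j

i=0 j=0: A[i]=0<=B[j]=1 take 0, i++
i=1 j=0: A[i]=7>B[j]=1 take 1, j++
i=1 j=1: A[i]=7>B[j]=4 take 4, j++
i=1 j=2: A[i]=7>B[j]=5 take 5, j++
i=1 j=3: A[i]=7<=B[j]=13 take 7, i++
i=2 j=3: A[i]=15>B[j]=13 take 13, j++
i=2 j=4: A[i]=15<=B[j]=18 take 15, i++
i=3 j=4: A[i]=16<=B[j]=18 take 16, i++
i=4 j=4: A[i]=17<=B[j]=18 take 17, i++
i=5 j=4: A[i]=19>B[j]=18 take 18, j++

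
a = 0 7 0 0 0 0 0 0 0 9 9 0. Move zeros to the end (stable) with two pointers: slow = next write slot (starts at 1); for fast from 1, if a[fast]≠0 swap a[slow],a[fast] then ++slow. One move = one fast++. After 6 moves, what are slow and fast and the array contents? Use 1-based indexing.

(s=1,f=1) a[fast]=0 → fast++
(s=1,f=2) a[fast]=7≠0 swap→a[1]=7 → slow++,fast++
(s=2,f=3) a[fast]=0 → fast++
(s=2,f=4) a[fast]=0 → fast++
(s=2,f=5) a[fast]=0 → fast++
(s=2,f=6) a[fast]=0 → fast++

slow=2, fast=7, a=[7, 0, 0, 0, 0, 0, 0, 0, 0, 9, 9, 0]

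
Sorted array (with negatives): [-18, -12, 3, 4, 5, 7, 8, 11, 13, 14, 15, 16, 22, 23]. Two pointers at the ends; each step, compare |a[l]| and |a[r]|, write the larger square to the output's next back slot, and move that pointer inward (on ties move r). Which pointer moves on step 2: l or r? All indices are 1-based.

r

l=1 r=14: |-18|<=|23| out[14]=529, r--
l=1 r=13: |-18|<=|22| out[13]=484, r--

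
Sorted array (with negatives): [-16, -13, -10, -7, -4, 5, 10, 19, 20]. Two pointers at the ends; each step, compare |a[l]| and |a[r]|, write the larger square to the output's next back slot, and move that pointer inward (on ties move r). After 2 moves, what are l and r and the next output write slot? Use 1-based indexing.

l=1, r=7, next write slot=7

l=1 r=9: |-16|<=|20| out[9]=400, r--
l=1 r=8: |-16|<=|19| out[8]=361, r--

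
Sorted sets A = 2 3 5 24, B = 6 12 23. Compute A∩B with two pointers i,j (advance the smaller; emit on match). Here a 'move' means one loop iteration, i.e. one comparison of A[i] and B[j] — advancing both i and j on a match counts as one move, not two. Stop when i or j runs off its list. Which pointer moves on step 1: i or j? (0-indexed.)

i

i=0 j=0: 2<6, i++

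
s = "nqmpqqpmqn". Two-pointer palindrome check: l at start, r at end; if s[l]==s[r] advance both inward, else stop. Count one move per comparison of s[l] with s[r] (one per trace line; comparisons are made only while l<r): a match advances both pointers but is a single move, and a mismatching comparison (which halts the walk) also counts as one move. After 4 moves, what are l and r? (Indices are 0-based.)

l=0 r=9: 'n'=='n', l++,r--
l=1 r=8: 'q'=='q', l++,r--
l=2 r=7: 'm'=='m', l++,r--
l=3 r=6: 'p'=='p', l++,r--

l=4, r=5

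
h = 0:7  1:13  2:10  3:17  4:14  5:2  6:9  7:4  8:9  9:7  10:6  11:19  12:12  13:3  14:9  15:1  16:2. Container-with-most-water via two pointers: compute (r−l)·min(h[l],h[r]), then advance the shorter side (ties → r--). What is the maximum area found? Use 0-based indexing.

max area = 136

[0,16] min(7,2)*16=32 best=32 * → r--
[0,15] min(7,1)*15=15 best=32 → r--
[0,14] min(7,9)*14=98 best=98 * → l++
[1,14] min(13,9)*13=117 best=117 * → r--
[1,13] min(13,3)*12=36 best=117 → r--
[1,12] min(13,12)*11=132 best=132 * → r--
[1,11] min(13,19)*10=130 best=132 → l++
[2,11] min(10,19)*9=90 best=132 → l++
[3,11] min(17,19)*8=136 best=136 * → l++
[4,11] min(14,19)*7=98 best=136 → l++
[5,11] min(2,19)*6=12 best=136 → l++
[6,11] min(9,19)*5=45 best=136 → l++
[7,11] min(4,19)*4=16 best=136 → l++
[8,11] min(9,19)*3=27 best=136 → l++
[9,11] min(7,19)*2=14 best=136 → l++
[10,11] min(6,19)*1=6 best=136 → l++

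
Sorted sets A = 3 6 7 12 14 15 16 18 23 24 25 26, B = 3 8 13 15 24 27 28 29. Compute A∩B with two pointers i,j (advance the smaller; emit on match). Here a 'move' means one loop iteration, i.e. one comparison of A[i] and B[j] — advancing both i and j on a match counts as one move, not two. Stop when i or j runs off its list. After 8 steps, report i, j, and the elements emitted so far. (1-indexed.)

i=7, j=5, emitted=[3, 15]

i=1 j=1: 3==3 emit, i++,j++
i=2 j=2: 6<8, i++
i=3 j=2: 7<8, i++
i=4 j=2: 12>8, j++
i=4 j=3: 12<13, i++
i=5 j=3: 14>13, j++
i=5 j=4: 14<15, i++
i=6 j=4: 15==15 emit, i++,j++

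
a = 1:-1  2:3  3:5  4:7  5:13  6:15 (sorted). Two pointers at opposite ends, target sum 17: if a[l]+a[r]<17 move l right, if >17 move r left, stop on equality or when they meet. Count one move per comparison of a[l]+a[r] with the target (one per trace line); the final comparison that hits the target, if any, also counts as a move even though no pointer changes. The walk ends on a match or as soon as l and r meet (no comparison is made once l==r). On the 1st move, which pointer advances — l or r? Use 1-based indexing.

l

[1,6] -1+15=14 <17 → l++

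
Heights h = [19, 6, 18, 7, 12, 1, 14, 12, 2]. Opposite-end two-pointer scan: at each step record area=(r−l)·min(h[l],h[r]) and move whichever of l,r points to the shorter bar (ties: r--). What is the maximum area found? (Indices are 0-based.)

max area = 84

[0,8] min(19,2)*8=16 best=16 * → r--
[0,7] min(19,12)*7=84 best=84 * → r--
[0,6] min(19,14)*6=84 best=84 → r--
[0,5] min(19,1)*5=5 best=84 → r--
[0,4] min(19,12)*4=48 best=84 → r--
[0,3] min(19,7)*3=21 best=84 → r--
[0,2] min(19,18)*2=36 best=84 → r--
[0,1] min(19,6)*1=6 best=84 → r--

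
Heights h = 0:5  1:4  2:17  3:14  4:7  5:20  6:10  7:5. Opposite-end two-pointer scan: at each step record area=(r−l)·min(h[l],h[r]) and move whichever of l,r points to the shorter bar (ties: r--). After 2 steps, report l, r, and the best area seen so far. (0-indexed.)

l=0 r=7: min(5,5)*7=35 best=35 *, r--
l=0 r=6: min(5,10)*6=30 best=35, l++

l=1, r=6, best area=35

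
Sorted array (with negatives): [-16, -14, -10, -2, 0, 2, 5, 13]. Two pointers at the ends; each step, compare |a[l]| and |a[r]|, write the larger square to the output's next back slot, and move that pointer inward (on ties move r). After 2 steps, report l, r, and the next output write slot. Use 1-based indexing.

[1,8] |-16|>|13| out[8]=256 → l++
[2,8] |-14|>|13| out[7]=196 → l++

l=3, r=8, next write slot=6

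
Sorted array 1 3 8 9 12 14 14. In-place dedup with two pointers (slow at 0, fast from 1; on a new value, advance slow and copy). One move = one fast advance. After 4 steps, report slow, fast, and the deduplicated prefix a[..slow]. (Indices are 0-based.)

slow=0 fast=1: a[fast]=3≠a[slow]=1 write a[1]=3, slow++,fast++
slow=1 fast=2: a[fast]=8≠a[slow]=3 write a[2]=8, slow++,fast++
slow=2 fast=3: a[fast]=9≠a[slow]=8 write a[3]=9, slow++,fast++
slow=3 fast=4: a[fast]=12≠a[slow]=9 write a[4]=12, slow++,fast++

slow=4, fast=5, prefix=[1, 3, 8, 9, 12]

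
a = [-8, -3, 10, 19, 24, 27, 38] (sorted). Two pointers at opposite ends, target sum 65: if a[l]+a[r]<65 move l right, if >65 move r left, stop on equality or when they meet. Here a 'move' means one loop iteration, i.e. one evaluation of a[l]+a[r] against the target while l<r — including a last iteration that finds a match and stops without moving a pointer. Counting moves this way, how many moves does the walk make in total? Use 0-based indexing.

6 moves

l=0 r=6: -8+38=30 <65, l++
l=1 r=6: -3+38=35 <65, l++
l=2 r=6: 10+38=48 <65, l++
l=3 r=6: 19+38=57 <65, l++
l=4 r=6: 24+38=62 <65, l++
l=5 r=6: 27+38=65, found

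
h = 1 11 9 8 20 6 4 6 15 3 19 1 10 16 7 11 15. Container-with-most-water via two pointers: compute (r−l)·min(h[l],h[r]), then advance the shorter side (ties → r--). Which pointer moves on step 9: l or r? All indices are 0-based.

l=0 r=16: min(1,15)*16=16 best=16 *, l++
l=1 r=16: min(11,15)*15=165 best=165 *, l++
l=2 r=16: min(9,15)*14=126 best=165, l++
l=3 r=16: min(8,15)*13=104 best=165, l++
l=4 r=16: min(20,15)*12=180 best=180 *, r--
l=4 r=15: min(20,11)*11=121 best=180, r--
l=4 r=14: min(20,7)*10=70 best=180, r--
l=4 r=13: min(20,16)*9=144 best=180, r--
l=4 r=12: min(20,10)*8=80 best=180, r--

r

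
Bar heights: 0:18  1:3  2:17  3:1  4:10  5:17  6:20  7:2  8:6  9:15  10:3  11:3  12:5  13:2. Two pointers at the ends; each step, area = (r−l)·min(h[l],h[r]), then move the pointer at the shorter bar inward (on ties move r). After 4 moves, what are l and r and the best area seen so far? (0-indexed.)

l=0, r=9, best area=60

l=0 r=13: min(18,2)*13=26 best=26 *, r--
l=0 r=12: min(18,5)*12=60 best=60 *, r--
l=0 r=11: min(18,3)*11=33 best=60, r--
l=0 r=10: min(18,3)*10=30 best=60, r--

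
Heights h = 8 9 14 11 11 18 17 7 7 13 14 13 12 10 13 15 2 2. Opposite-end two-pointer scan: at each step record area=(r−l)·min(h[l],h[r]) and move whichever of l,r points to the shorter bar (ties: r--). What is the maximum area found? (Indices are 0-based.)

max area = 182

[0,17] min(8,2)*17=34 best=34 * → r--
[0,16] min(8,2)*16=32 best=34 → r--
[0,15] min(8,15)*15=120 best=120 * → l++
[1,15] min(9,15)*14=126 best=126 * → l++
[2,15] min(14,15)*13=182 best=182 * → l++
[3,15] min(11,15)*12=132 best=182 → l++
[4,15] min(11,15)*11=121 best=182 → l++
[5,15] min(18,15)*10=150 best=182 → r--
[5,14] min(18,13)*9=117 best=182 → r--
[5,13] min(18,10)*8=80 best=182 → r--
[5,12] min(18,12)*7=84 best=182 → r--
[5,11] min(18,13)*6=78 best=182 → r--
[5,10] min(18,14)*5=70 best=182 → r--
[5,9] min(18,13)*4=52 best=182 → r--
[5,8] min(18,7)*3=21 best=182 → r--
[5,7] min(18,7)*2=14 best=182 → r--
[5,6] min(18,17)*1=17 best=182 → r--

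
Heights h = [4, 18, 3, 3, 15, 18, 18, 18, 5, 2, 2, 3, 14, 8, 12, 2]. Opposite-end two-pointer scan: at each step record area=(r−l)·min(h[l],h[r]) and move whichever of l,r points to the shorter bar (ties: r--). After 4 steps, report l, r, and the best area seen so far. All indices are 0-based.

l=1, r=12, best area=156

[0,15] min(4,2)*15=30 best=30 * → r--
[0,14] min(4,12)*14=56 best=56 * → l++
[1,14] min(18,12)*13=156 best=156 * → r--
[1,13] min(18,8)*12=96 best=156 → r--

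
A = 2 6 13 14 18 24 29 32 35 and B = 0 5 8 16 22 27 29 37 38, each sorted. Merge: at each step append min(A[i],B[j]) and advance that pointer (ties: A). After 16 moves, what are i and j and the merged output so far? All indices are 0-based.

i=0 j=0: A[i]=2>B[j]=0 take 0, j++
i=0 j=1: A[i]=2<=B[j]=5 take 2, i++
i=1 j=1: A[i]=6>B[j]=5 take 5, j++
i=1 j=2: A[i]=6<=B[j]=8 take 6, i++
i=2 j=2: A[i]=13>B[j]=8 take 8, j++
i=2 j=3: A[i]=13<=B[j]=16 take 13, i++
i=3 j=3: A[i]=14<=B[j]=16 take 14, i++
i=4 j=3: A[i]=18>B[j]=16 take 16, j++
i=4 j=4: A[i]=18<=B[j]=22 take 18, i++
i=5 j=4: A[i]=24>B[j]=22 take 22, j++
i=5 j=5: A[i]=24<=B[j]=27 take 24, i++
i=6 j=5: A[i]=29>B[j]=27 take 27, j++
i=6 j=6: A[i]=29<=B[j]=29 take 29, i++
i=7 j=6: A[i]=32>B[j]=29 take 29, j++
i=7 j=7: A[i]=32<=B[j]=37 take 32, i++
i=8 j=7: A[i]=35<=B[j]=37 take 35, i++

i=9, j=7, merged so far=[0, 2, 5, 6, 8, 13, 14, 16, 18, 22, 24, 27, 29, 29, 32, 35]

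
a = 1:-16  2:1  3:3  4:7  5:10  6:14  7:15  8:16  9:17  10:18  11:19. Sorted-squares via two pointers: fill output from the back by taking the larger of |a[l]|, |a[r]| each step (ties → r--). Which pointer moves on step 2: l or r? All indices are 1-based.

[1,11] |-16|<=|19| out[11]=361 → r--
[1,10] |-16|<=|18| out[10]=324 → r--

r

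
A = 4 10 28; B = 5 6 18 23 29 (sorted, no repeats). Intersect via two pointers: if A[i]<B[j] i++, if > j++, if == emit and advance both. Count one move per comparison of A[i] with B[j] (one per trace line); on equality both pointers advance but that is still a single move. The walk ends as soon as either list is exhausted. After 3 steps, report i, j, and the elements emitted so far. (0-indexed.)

i=1, j=2, emitted=[]

i=0 j=0: 4<5, i++
i=1 j=0: 10>5, j++
i=1 j=1: 10>6, j++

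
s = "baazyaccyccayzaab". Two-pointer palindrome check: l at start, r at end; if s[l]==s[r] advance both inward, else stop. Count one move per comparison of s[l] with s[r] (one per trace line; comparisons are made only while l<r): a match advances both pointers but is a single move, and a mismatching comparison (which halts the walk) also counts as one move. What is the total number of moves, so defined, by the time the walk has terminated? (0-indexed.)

[0,16] 'b'=='b' → l++,r--
[1,15] 'a'=='a' → l++,r--
[2,14] 'a'=='a' → l++,r--
[3,13] 'z'=='z' → l++,r--
[4,12] 'y'=='y' → l++,r--
[5,11] 'a'=='a' → l++,r--
[6,10] 'c'=='c' → l++,r--
[7,9] 'c'=='c' → l++,r--

8 moves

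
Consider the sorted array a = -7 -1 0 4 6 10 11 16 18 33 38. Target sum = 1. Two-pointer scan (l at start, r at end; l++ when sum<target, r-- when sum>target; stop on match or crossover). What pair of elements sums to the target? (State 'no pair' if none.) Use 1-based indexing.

no pair

l=1 r=11: -7+38=31 >1, r--
l=1 r=10: -7+33=26 >1, r--
l=1 r=9: -7+18=11 >1, r--
l=1 r=8: -7+16=9 >1, r--
l=1 r=7: -7+11=4 >1, r--
l=1 r=6: -7+10=3 >1, r--
l=1 r=5: -7+6=-1 <1, l++
l=2 r=5: -1+6=5 >1, r--
l=2 r=4: -1+4=3 >1, r--
l=2 r=3: -1+0=-1 <1, l++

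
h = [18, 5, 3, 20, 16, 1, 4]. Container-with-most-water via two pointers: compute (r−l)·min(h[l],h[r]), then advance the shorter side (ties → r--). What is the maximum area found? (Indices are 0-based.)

l=0 r=6: min(18,4)*6=24 best=24 *, r--
l=0 r=5: min(18,1)*5=5 best=24, r--
l=0 r=4: min(18,16)*4=64 best=64 *, r--
l=0 r=3: min(18,20)*3=54 best=64, l++
l=1 r=3: min(5,20)*2=10 best=64, l++
l=2 r=3: min(3,20)*1=3 best=64, l++

max area = 64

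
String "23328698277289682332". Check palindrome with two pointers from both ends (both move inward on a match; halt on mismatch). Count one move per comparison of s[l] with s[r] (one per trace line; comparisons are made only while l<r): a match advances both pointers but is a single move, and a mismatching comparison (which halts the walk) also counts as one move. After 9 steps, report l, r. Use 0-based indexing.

l=9, r=10

[0,19] '2'=='2' → l++,r--
[1,18] '3'=='3' → l++,r--
[2,17] '3'=='3' → l++,r--
[3,16] '2'=='2' → l++,r--
[4,15] '8'=='8' → l++,r--
[5,14] '6'=='6' → l++,r--
[6,13] '9'=='9' → l++,r--
[7,12] '8'=='8' → l++,r--
[8,11] '2'=='2' → l++,r--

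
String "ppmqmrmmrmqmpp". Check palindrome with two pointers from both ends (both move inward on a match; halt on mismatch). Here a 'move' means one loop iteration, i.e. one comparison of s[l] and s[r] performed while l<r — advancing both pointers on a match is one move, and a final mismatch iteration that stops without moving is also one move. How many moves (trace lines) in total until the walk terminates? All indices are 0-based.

7 moves

[0,13] 'p'=='p' → l++,r--
[1,12] 'p'=='p' → l++,r--
[2,11] 'm'=='m' → l++,r--
[3,10] 'q'=='q' → l++,r--
[4,9] 'm'=='m' → l++,r--
[5,8] 'r'=='r' → l++,r--
[6,7] 'm'=='m' → l++,r--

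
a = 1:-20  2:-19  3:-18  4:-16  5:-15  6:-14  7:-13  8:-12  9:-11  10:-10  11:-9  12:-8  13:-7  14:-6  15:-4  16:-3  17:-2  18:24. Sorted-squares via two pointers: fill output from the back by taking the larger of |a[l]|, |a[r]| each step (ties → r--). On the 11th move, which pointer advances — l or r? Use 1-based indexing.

l

[1,18] |-20|<=|24| out[18]=576 → r--
[1,17] |-20|>|-2| out[17]=400 → l++
[2,17] |-19|>|-2| out[16]=361 → l++
[3,17] |-18|>|-2| out[15]=324 → l++
[4,17] |-16|>|-2| out[14]=256 → l++
[5,17] |-15|>|-2| out[13]=225 → l++
[6,17] |-14|>|-2| out[12]=196 → l++
[7,17] |-13|>|-2| out[11]=169 → l++
[8,17] |-12|>|-2| out[10]=144 → l++
[9,17] |-11|>|-2| out[9]=121 → l++
[10,17] |-10|>|-2| out[8]=100 → l++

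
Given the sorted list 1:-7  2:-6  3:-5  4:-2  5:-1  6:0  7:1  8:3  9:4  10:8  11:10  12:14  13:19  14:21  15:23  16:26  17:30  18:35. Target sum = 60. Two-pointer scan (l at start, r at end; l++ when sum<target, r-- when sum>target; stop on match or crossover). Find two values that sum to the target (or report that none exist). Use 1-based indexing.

l=1 r=18: -7+35=28 <60, l++
l=2 r=18: -6+35=29 <60, l++
l=3 r=18: -5+35=30 <60, l++
l=4 r=18: -2+35=33 <60, l++
l=5 r=18: -1+35=34 <60, l++
l=6 r=18: 0+35=35 <60, l++
l=7 r=18: 1+35=36 <60, l++
l=8 r=18: 3+35=38 <60, l++
l=9 r=18: 4+35=39 <60, l++
l=10 r=18: 8+35=43 <60, l++
l=11 r=18: 10+35=45 <60, l++
l=12 r=18: 14+35=49 <60, l++
l=13 r=18: 19+35=54 <60, l++
l=14 r=18: 21+35=56 <60, l++
l=15 r=18: 23+35=58 <60, l++
l=16 r=18: 26+35=61 >60, r--
l=16 r=17: 26+30=56 <60, l++

no pair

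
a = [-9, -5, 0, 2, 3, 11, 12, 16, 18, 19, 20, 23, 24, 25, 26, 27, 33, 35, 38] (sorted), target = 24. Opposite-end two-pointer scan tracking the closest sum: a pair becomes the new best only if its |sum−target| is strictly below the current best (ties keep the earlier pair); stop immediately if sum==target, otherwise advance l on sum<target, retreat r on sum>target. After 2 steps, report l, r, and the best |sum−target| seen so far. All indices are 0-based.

[0,18] -9+38=29 d=5 * → r--
[0,17] -9+35=26 d=2 * → r--

l=0, r=16, best |Δ|=2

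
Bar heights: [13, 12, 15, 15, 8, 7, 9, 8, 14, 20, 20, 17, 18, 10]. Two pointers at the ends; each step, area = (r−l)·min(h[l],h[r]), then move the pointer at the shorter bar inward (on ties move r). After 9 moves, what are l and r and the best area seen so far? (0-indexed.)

l=8, r=12, best area=156

[0,13] min(13,10)*13=130 best=130 * → r--
[0,12] min(13,18)*12=156 best=156 * → l++
[1,12] min(12,18)*11=132 best=156 → l++
[2,12] min(15,18)*10=150 best=156 → l++
[3,12] min(15,18)*9=135 best=156 → l++
[4,12] min(8,18)*8=64 best=156 → l++
[5,12] min(7,18)*7=49 best=156 → l++
[6,12] min(9,18)*6=54 best=156 → l++
[7,12] min(8,18)*5=40 best=156 → l++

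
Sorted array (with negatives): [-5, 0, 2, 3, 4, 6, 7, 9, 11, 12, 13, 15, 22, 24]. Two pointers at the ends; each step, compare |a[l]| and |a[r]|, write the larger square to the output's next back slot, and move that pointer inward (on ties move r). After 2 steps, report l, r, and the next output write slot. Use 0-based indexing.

[0,13] |-5|<=|24| out[13]=576 → r--
[0,12] |-5|<=|22| out[12]=484 → r--

l=0, r=11, next write slot=11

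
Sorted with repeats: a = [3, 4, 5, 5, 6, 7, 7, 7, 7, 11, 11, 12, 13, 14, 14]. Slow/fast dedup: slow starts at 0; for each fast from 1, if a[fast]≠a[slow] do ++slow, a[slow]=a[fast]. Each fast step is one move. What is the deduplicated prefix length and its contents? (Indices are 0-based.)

length 9; prefix = [3, 4, 5, 6, 7, 11, 12, 13, 14]

slow=0 fast=1: a[fast]=4≠a[slow]=3 write a[1]=4, slow++,fast++
slow=1 fast=2: a[fast]=5≠a[slow]=4 write a[2]=5, slow++,fast++
slow=2 fast=3: a[fast]=5=a[slow] dup, fast++
slow=2 fast=4: a[fast]=6≠a[slow]=5 write a[3]=6, slow++,fast++
slow=3 fast=5: a[fast]=7≠a[slow]=6 write a[4]=7, slow++,fast++
slow=4 fast=6: a[fast]=7=a[slow] dup, fast++
slow=4 fast=7: a[fast]=7=a[slow] dup, fast++
slow=4 fast=8: a[fast]=7=a[slow] dup, fast++
slow=4 fast=9: a[fast]=11≠a[slow]=7 write a[5]=11, slow++,fast++
slow=5 fast=10: a[fast]=11=a[slow] dup, fast++
slow=5 fast=11: a[fast]=12≠a[slow]=11 write a[6]=12, slow++,fast++
slow=6 fast=12: a[fast]=13≠a[slow]=12 write a[7]=13, slow++,fast++
slow=7 fast=13: a[fast]=14≠a[slow]=13 write a[8]=14, slow++,fast++
slow=8 fast=14: a[fast]=14=a[slow] dup, fast++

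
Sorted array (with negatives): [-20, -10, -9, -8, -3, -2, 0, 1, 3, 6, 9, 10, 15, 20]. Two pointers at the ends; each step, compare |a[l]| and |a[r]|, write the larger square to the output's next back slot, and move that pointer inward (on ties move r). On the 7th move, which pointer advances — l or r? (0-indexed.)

l

l=0 r=13: |-20|<=|20| out[13]=400, r--
l=0 r=12: |-20|>|15| out[12]=400, l++
l=1 r=12: |-10|<=|15| out[11]=225, r--
l=1 r=11: |-10|<=|10| out[10]=100, r--
l=1 r=10: |-10|>|9| out[9]=100, l++
l=2 r=10: |-9|<=|9| out[8]=81, r--
l=2 r=9: |-9|>|6| out[7]=81, l++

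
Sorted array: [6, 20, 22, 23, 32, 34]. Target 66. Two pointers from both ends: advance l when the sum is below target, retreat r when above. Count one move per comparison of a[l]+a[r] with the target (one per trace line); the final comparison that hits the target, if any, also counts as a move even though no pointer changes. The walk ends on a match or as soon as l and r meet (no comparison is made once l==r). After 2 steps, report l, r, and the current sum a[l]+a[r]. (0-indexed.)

[0,5] 6+34=40 <66 → l++
[1,5] 20+34=54 <66 → l++

l=2, r=5, sum=56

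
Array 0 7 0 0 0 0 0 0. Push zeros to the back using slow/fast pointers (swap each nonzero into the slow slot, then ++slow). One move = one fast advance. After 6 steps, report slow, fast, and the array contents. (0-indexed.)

(s=0,f=0) a[fast]=0 → fast++
(s=0,f=1) a[fast]=7≠0 swap→a[0]=7 → slow++,fast++
(s=1,f=2) a[fast]=0 → fast++
(s=1,f=3) a[fast]=0 → fast++
(s=1,f=4) a[fast]=0 → fast++
(s=1,f=5) a[fast]=0 → fast++

slow=1, fast=6, a=[7, 0, 0, 0, 0, 0, 0, 0]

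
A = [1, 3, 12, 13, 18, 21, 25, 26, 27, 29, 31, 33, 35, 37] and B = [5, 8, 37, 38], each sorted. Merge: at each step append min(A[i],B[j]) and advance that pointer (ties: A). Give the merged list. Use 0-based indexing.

[1, 3, 5, 8, 12, 13, 18, 21, 25, 26, 27, 29, 31, 33, 35, 37, 37, 38]

i=0 j=0: A[i]=1<=B[j]=5 take 1, i++
i=1 j=0: A[i]=3<=B[j]=5 take 3, i++
i=2 j=0: A[i]=12>B[j]=5 take 5, j++
i=2 j=1: A[i]=12>B[j]=8 take 8, j++
i=2 j=2: A[i]=12<=B[j]=37 take 12, i++
i=3 j=2: A[i]=13<=B[j]=37 take 13, i++
i=4 j=2: A[i]=18<=B[j]=37 take 18, i++
i=5 j=2: A[i]=21<=B[j]=37 take 21, i++
i=6 j=2: A[i]=25<=B[j]=37 take 25, i++
i=7 j=2: A[i]=26<=B[j]=37 take 26, i++
i=8 j=2: A[i]=27<=B[j]=37 take 27, i++
i=9 j=2: A[i]=29<=B[j]=37 take 29, i++
i=10 j=2: A[i]=31<=B[j]=37 take 31, i++
i=11 j=2: A[i]=33<=B[j]=37 take 33, i++
i=12 j=2: A[i]=35<=B[j]=37 take 35, i++
i=13 j=2: A[i]=37<=B[j]=37 take 37, i++
i=14 j=2: A done, take B[j]=37, j++
i=14 j=3: A done, take B[j]=38, j++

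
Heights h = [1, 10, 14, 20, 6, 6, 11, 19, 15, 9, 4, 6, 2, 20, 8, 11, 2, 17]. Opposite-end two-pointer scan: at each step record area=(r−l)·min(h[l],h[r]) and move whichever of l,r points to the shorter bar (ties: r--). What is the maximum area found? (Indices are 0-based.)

l=0 r=17: min(1,17)*17=17 best=17 *, l++
l=1 r=17: min(10,17)*16=160 best=160 *, l++
l=2 r=17: min(14,17)*15=210 best=210 *, l++
l=3 r=17: min(20,17)*14=238 best=238 *, r--
l=3 r=16: min(20,2)*13=26 best=238, r--
l=3 r=15: min(20,11)*12=132 best=238, r--
l=3 r=14: min(20,8)*11=88 best=238, r--
l=3 r=13: min(20,20)*10=200 best=238, r--
l=3 r=12: min(20,2)*9=18 best=238, r--
l=3 r=11: min(20,6)*8=48 best=238, r--
l=3 r=10: min(20,4)*7=28 best=238, r--
l=3 r=9: min(20,9)*6=54 best=238, r--
l=3 r=8: min(20,15)*5=75 best=238, r--
l=3 r=7: min(20,19)*4=76 best=238, r--
l=3 r=6: min(20,11)*3=33 best=238, r--
l=3 r=5: min(20,6)*2=12 best=238, r--
l=3 r=4: min(20,6)*1=6 best=238, r--

max area = 238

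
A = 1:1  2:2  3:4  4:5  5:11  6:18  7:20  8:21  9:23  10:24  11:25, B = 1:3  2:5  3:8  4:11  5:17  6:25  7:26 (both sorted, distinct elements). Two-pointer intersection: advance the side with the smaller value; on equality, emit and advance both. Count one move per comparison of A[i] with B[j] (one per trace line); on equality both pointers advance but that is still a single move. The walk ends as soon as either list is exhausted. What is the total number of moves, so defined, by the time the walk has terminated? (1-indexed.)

14 moves

[i=1,j=1] 1<3 → i++
[i=2,j=1] 2<3 → i++
[i=3,j=1] 4>3 → j++
[i=3,j=2] 4<5 → i++
[i=4,j=2] 5==5 emit → i++,j++
[i=5,j=3] 11>8 → j++
[i=5,j=4] 11==11 emit → i++,j++
[i=6,j=5] 18>17 → j++
[i=6,j=6] 18<25 → i++
[i=7,j=6] 20<25 → i++
[i=8,j=6] 21<25 → i++
[i=9,j=6] 23<25 → i++
[i=10,j=6] 24<25 → i++
[i=11,j=6] 25==25 emit → i++,j++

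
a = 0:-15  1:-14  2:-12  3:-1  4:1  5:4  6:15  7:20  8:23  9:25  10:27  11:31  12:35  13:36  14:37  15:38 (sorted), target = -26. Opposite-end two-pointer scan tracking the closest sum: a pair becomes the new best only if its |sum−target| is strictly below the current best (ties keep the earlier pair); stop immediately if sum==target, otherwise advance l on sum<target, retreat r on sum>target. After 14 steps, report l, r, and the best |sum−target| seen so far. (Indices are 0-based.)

l=1, r=2, best |Δ|=1

[0,15] -15+38=23 d=49 * → r--
[0,14] -15+37=22 d=48 * → r--
[0,13] -15+36=21 d=47 * → r--
[0,12] -15+35=20 d=46 * → r--
[0,11] -15+31=16 d=42 * → r--
[0,10] -15+27=12 d=38 * → r--
[0,9] -15+25=10 d=36 * → r--
[0,8] -15+23=8 d=34 * → r--
[0,7] -15+20=5 d=31 * → r--
[0,6] -15+15=0 d=26 * → r--
[0,5] -15+4=-11 d=15 * → r--
[0,4] -15+1=-14 d=12 * → r--
[0,3] -15+-1=-16 d=10 * → r--
[0,2] -15+-12=-27 d=1 * → l++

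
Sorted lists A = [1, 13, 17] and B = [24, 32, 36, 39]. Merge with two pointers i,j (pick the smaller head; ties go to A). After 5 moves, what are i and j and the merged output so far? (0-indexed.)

i=0 j=0: A[i]=1<=B[j]=24 take 1, i++
i=1 j=0: A[i]=13<=B[j]=24 take 13, i++
i=2 j=0: A[i]=17<=B[j]=24 take 17, i++
i=3 j=0: A done, take B[j]=24, j++
i=3 j=1: A done, take B[j]=32, j++

i=3, j=2, merged so far=[1, 13, 17, 24, 32]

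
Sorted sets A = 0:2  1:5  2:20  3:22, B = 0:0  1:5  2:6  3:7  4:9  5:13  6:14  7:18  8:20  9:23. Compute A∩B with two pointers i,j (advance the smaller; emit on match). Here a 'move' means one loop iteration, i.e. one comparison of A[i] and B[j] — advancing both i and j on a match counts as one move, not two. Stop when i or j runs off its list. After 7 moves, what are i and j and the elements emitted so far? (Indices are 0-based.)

i=0 j=0: 2>0, j++
i=0 j=1: 2<5, i++
i=1 j=1: 5==5 emit, i++,j++
i=2 j=2: 20>6, j++
i=2 j=3: 20>7, j++
i=2 j=4: 20>9, j++
i=2 j=5: 20>13, j++

i=2, j=6, emitted=[5]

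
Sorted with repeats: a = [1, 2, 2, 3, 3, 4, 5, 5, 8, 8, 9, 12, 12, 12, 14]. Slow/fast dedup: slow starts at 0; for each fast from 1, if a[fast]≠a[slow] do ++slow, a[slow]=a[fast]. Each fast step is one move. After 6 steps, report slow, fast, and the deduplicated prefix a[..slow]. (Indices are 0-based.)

slow=4, fast=7, prefix=[1, 2, 3, 4, 5]

(s=0,f=1) a[fast]=2≠a[slow]=1 write a[1]=2 → slow++,fast++
(s=1,f=2) a[fast]=2=a[slow] dup → fast++
(s=1,f=3) a[fast]=3≠a[slow]=2 write a[2]=3 → slow++,fast++
(s=2,f=4) a[fast]=3=a[slow] dup → fast++
(s=2,f=5) a[fast]=4≠a[slow]=3 write a[3]=4 → slow++,fast++
(s=3,f=6) a[fast]=5≠a[slow]=4 write a[4]=5 → slow++,fast++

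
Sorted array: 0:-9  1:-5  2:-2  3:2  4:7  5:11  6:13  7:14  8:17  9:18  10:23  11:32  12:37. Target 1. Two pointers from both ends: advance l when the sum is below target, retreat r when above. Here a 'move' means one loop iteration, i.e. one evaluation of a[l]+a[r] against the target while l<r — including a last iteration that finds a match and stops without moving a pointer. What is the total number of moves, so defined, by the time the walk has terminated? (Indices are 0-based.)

[0,12] -9+37=28 >1 → r--
[0,11] -9+32=23 >1 → r--
[0,10] -9+23=14 >1 → r--
[0,9] -9+18=9 >1 → r--
[0,8] -9+17=8 >1 → r--
[0,7] -9+14=5 >1 → r--
[0,6] -9+13=4 >1 → r--
[0,5] -9+11=2 >1 → r--
[0,4] -9+7=-2 <1 → l++
[1,4] -5+7=2 >1 → r--
[1,3] -5+2=-3 <1 → l++
[2,3] -2+2=0 <1 → l++

12 moves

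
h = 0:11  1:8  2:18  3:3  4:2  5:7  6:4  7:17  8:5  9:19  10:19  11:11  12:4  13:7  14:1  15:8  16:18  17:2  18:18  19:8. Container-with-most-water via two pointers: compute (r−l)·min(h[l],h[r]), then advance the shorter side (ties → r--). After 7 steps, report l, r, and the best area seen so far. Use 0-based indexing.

l=2, r=14, best area=288

[0,19] min(11,8)*19=152 best=152 * → r--
[0,18] min(11,18)*18=198 best=198 * → l++
[1,18] min(8,18)*17=136 best=198 → l++
[2,18] min(18,18)*16=288 best=288 * → r--
[2,17] min(18,2)*15=30 best=288 → r--
[2,16] min(18,18)*14=252 best=288 → r--
[2,15] min(18,8)*13=104 best=288 → r--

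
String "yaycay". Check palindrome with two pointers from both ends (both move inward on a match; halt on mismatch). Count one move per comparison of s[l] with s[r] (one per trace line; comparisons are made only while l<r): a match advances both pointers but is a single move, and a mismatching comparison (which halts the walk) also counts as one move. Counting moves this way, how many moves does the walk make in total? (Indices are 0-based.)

[0,5] 'y'=='y' → l++,r--
[1,4] 'a'=='a' → l++,r--
[2,3] 'y'!='c' → stop

3 moves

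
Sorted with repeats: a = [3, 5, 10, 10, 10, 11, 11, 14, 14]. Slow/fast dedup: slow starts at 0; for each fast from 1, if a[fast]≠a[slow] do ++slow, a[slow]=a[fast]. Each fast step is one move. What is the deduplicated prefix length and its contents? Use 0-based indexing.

(s=0,f=1) a[fast]=5≠a[slow]=3 write a[1]=5 → slow++,fast++
(s=1,f=2) a[fast]=10≠a[slow]=5 write a[2]=10 → slow++,fast++
(s=2,f=3) a[fast]=10=a[slow] dup → fast++
(s=2,f=4) a[fast]=10=a[slow] dup → fast++
(s=2,f=5) a[fast]=11≠a[slow]=10 write a[3]=11 → slow++,fast++
(s=3,f=6) a[fast]=11=a[slow] dup → fast++
(s=3,f=7) a[fast]=14≠a[slow]=11 write a[4]=14 → slow++,fast++
(s=4,f=8) a[fast]=14=a[slow] dup → fast++

length 5; prefix = [3, 5, 10, 11, 14]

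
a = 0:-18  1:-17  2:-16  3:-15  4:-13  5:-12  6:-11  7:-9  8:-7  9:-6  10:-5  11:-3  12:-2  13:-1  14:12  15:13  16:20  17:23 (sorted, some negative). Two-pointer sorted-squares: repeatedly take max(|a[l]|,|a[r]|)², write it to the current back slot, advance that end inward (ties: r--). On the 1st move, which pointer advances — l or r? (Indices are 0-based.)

[0,17] |-18|<=|23| out[17]=529 → r--

r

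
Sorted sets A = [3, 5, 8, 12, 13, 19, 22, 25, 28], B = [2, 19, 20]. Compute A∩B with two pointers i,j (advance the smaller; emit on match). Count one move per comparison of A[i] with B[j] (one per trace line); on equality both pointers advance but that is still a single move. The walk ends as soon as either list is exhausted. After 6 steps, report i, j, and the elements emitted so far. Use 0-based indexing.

i=5, j=1, emitted=[]

[i=0,j=0] 3>2 → j++
[i=0,j=1] 3<19 → i++
[i=1,j=1] 5<19 → i++
[i=2,j=1] 8<19 → i++
[i=3,j=1] 12<19 → i++
[i=4,j=1] 13<19 → i++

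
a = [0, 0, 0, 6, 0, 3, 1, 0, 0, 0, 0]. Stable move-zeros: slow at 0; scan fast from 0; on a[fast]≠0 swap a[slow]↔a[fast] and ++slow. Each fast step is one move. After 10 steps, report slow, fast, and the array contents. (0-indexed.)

slow=3, fast=10, a=[6, 3, 1, 0, 0, 0, 0, 0, 0, 0, 0]

slow=0 fast=0: a[fast]=0, fast++
slow=0 fast=1: a[fast]=0, fast++
slow=0 fast=2: a[fast]=0, fast++
slow=0 fast=3: a[fast]=6≠0 swap→a[0]=6, slow++,fast++
slow=1 fast=4: a[fast]=0, fast++
slow=1 fast=5: a[fast]=3≠0 swap→a[1]=3, slow++,fast++
slow=2 fast=6: a[fast]=1≠0 swap→a[2]=1, slow++,fast++
slow=3 fast=7: a[fast]=0, fast++
slow=3 fast=8: a[fast]=0, fast++
slow=3 fast=9: a[fast]=0, fast++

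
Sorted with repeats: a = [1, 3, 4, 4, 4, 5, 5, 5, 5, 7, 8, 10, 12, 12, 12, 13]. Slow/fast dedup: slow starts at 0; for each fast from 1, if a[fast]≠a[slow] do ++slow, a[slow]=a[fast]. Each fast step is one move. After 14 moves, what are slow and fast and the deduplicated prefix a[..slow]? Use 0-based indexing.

(s=0,f=1) a[fast]=3≠a[slow]=1 write a[1]=3 → slow++,fast++
(s=1,f=2) a[fast]=4≠a[slow]=3 write a[2]=4 → slow++,fast++
(s=2,f=3) a[fast]=4=a[slow] dup → fast++
(s=2,f=4) a[fast]=4=a[slow] dup → fast++
(s=2,f=5) a[fast]=5≠a[slow]=4 write a[3]=5 → slow++,fast++
(s=3,f=6) a[fast]=5=a[slow] dup → fast++
(s=3,f=7) a[fast]=5=a[slow] dup → fast++
(s=3,f=8) a[fast]=5=a[slow] dup → fast++
(s=3,f=9) a[fast]=7≠a[slow]=5 write a[4]=7 → slow++,fast++
(s=4,f=10) a[fast]=8≠a[slow]=7 write a[5]=8 → slow++,fast++
(s=5,f=11) a[fast]=10≠a[slow]=8 write a[6]=10 → slow++,fast++
(s=6,f=12) a[fast]=12≠a[slow]=10 write a[7]=12 → slow++,fast++
(s=7,f=13) a[fast]=12=a[slow] dup → fast++
(s=7,f=14) a[fast]=12=a[slow] dup → fast++

slow=7, fast=15, prefix=[1, 3, 4, 5, 7, 8, 10, 12]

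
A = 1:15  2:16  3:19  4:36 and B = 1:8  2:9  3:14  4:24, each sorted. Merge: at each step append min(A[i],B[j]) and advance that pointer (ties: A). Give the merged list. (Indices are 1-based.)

[8, 9, 14, 15, 16, 19, 24, 36]

[i=1,j=1] A[i]=15>B[j]=8 take 8 → j++
[i=1,j=2] A[i]=15>B[j]=9 take 9 → j++
[i=1,j=3] A[i]=15>B[j]=14 take 14 → j++
[i=1,j=4] A[i]=15<=B[j]=24 take 15 → i++
[i=2,j=4] A[i]=16<=B[j]=24 take 16 → i++
[i=3,j=4] A[i]=19<=B[j]=24 take 19 → i++
[i=4,j=4] A[i]=36>B[j]=24 take 24 → j++
[i=4,j=5] B done, take A[i]=36 → i++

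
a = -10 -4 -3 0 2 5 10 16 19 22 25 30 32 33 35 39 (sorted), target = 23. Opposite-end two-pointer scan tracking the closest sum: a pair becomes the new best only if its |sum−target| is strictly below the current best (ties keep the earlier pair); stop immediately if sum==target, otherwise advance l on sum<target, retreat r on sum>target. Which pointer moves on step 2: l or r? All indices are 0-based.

[0,15] -10+39=29 d=6 * → r--
[0,14] -10+35=25 d=2 * → r--

r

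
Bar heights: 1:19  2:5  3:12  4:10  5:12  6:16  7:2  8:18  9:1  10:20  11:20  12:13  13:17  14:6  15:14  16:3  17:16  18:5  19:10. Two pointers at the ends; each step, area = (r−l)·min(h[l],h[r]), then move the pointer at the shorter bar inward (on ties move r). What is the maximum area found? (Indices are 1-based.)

max area = 256

[1,19] min(19,10)*18=180 best=180 * → r--
[1,18] min(19,5)*17=85 best=180 → r--
[1,17] min(19,16)*16=256 best=256 * → r--
[1,16] min(19,3)*15=45 best=256 → r--
[1,15] min(19,14)*14=196 best=256 → r--
[1,14] min(19,6)*13=78 best=256 → r--
[1,13] min(19,17)*12=204 best=256 → r--
[1,12] min(19,13)*11=143 best=256 → r--
[1,11] min(19,20)*10=190 best=256 → l++
[2,11] min(5,20)*9=45 best=256 → l++
[3,11] min(12,20)*8=96 best=256 → l++
[4,11] min(10,20)*7=70 best=256 → l++
[5,11] min(12,20)*6=72 best=256 → l++
[6,11] min(16,20)*5=80 best=256 → l++
[7,11] min(2,20)*4=8 best=256 → l++
[8,11] min(18,20)*3=54 best=256 → l++
[9,11] min(1,20)*2=2 best=256 → l++
[10,11] min(20,20)*1=20 best=256 → r--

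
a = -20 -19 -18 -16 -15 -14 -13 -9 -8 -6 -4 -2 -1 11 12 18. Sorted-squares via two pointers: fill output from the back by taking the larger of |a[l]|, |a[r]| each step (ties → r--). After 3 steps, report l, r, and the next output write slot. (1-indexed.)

l=3, r=15, next write slot=13

l=1 r=16: |-20|>|18| out[16]=400, l++
l=2 r=16: |-19|>|18| out[15]=361, l++
l=3 r=16: |-18|<=|18| out[14]=324, r--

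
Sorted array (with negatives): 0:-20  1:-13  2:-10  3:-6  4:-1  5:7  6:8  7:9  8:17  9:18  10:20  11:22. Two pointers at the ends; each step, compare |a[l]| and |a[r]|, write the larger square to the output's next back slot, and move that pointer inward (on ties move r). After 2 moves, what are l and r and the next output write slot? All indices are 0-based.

[0,11] |-20|<=|22| out[11]=484 → r--
[0,10] |-20|<=|20| out[10]=400 → r--

l=0, r=9, next write slot=9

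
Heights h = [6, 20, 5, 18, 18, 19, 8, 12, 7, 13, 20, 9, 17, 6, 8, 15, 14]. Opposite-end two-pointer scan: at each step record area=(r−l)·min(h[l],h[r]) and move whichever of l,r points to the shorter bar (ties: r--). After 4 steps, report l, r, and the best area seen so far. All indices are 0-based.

[0,16] min(6,14)*16=96 best=96 * → l++
[1,16] min(20,14)*15=210 best=210 * → r--
[1,15] min(20,15)*14=210 best=210 → r--
[1,14] min(20,8)*13=104 best=210 → r--

l=1, r=13, best area=210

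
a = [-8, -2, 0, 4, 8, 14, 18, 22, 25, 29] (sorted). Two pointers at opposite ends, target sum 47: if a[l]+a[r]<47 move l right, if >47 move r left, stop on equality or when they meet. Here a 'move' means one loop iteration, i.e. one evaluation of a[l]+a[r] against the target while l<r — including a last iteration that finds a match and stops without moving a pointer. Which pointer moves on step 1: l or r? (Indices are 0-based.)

[0,9] -8+29=21 <47 → l++

l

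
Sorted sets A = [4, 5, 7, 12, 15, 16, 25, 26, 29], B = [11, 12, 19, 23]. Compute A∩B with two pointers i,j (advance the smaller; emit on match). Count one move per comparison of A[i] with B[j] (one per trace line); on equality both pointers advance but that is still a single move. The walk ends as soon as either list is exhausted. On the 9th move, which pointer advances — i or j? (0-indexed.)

[i=0,j=0] 4<11 → i++
[i=1,j=0] 5<11 → i++
[i=2,j=0] 7<11 → i++
[i=3,j=0] 12>11 → j++
[i=3,j=1] 12==12 emit → i++,j++
[i=4,j=2] 15<19 → i++
[i=5,j=2] 16<19 → i++
[i=6,j=2] 25>19 → j++
[i=6,j=3] 25>23 → j++

j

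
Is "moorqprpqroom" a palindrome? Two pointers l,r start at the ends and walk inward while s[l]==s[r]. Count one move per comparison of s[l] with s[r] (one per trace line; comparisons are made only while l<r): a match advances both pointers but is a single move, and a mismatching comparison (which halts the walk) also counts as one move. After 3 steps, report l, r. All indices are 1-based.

l=4, r=10

[1,13] 'm'=='m' → l++,r--
[2,12] 'o'=='o' → l++,r--
[3,11] 'o'=='o' → l++,r--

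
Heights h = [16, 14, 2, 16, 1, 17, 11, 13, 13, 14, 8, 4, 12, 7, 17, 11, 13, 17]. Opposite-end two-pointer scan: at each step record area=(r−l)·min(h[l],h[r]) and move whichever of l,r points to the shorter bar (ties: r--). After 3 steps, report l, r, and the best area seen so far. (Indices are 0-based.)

[0,17] min(16,17)*17=272 best=272 * → l++
[1,17] min(14,17)*16=224 best=272 → l++
[2,17] min(2,17)*15=30 best=272 → l++

l=3, r=17, best area=272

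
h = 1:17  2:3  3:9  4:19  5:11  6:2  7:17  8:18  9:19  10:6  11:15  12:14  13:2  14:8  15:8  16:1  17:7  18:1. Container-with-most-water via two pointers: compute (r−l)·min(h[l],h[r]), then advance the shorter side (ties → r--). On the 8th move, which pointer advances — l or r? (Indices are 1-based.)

r

l=1 r=18: min(17,1)*17=17 best=17 *, r--
l=1 r=17: min(17,7)*16=112 best=112 *, r--
l=1 r=16: min(17,1)*15=15 best=112, r--
l=1 r=15: min(17,8)*14=112 best=112, r--
l=1 r=14: min(17,8)*13=104 best=112, r--
l=1 r=13: min(17,2)*12=24 best=112, r--
l=1 r=12: min(17,14)*11=154 best=154 *, r--
l=1 r=11: min(17,15)*10=150 best=154, r--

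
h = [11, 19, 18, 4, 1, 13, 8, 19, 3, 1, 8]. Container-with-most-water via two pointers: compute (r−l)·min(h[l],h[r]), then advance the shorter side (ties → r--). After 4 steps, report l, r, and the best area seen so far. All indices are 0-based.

[0,10] min(11,8)*10=80 best=80 * → r--
[0,9] min(11,1)*9=9 best=80 → r--
[0,8] min(11,3)*8=24 best=80 → r--
[0,7] min(11,19)*7=77 best=80 → l++

l=1, r=7, best area=80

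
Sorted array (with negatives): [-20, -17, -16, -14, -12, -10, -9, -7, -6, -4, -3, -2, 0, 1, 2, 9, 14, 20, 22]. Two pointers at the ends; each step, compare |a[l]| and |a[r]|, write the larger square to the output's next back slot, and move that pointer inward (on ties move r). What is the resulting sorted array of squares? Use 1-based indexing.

[0, 1, 4, 4, 9, 16, 36, 49, 81, 81, 100, 144, 196, 196, 256, 289, 400, 400, 484]

l=1 r=19: |-20|<=|22| out[19]=484, r--
l=1 r=18: |-20|<=|20| out[18]=400, r--
l=1 r=17: |-20|>|14| out[17]=400, l++
l=2 r=17: |-17|>|14| out[16]=289, l++
l=3 r=17: |-16|>|14| out[15]=256, l++
l=4 r=17: |-14|<=|14| out[14]=196, r--
l=4 r=16: |-14|>|9| out[13]=196, l++
l=5 r=16: |-12|>|9| out[12]=144, l++
l=6 r=16: |-10|>|9| out[11]=100, l++
l=7 r=16: |-9|<=|9| out[10]=81, r--
l=7 r=15: |-9|>|2| out[9]=81, l++
l=8 r=15: |-7|>|2| out[8]=49, l++
l=9 r=15: |-6|>|2| out[7]=36, l++
l=10 r=15: |-4|>|2| out[6]=16, l++
l=11 r=15: |-3|>|2| out[5]=9, l++
l=12 r=15: |-2|<=|2| out[4]=4, r--
l=12 r=14: |-2|>|1| out[3]=4, l++
l=13 r=14: |0|<=|1| out[2]=1, r--
l=13 r=13: |0|<=|0| out[1]=0, r--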